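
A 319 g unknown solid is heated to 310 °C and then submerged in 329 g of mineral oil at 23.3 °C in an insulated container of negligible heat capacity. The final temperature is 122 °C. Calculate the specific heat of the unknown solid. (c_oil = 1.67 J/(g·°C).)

Heat lost by the unknown solid = heat gained by the oil:
319×c×(310 − 122) = 329×1.67×(122 − 23.3)
59972 c = 54229  ⇒  c ≈ 0.9042 J/(g·°C)

c ≈ 0.904 J/(g·°C)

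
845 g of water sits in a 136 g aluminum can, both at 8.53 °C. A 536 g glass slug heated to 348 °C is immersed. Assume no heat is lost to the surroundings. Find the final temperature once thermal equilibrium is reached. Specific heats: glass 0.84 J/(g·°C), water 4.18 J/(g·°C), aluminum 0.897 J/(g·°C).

T_f ≈ 45.8 °C

T_f = Σ m_i c_i T_i / Σ m_i c_i:
T_f = (450.24*348 + 3532.1*8.53 + 121.99*8.53) / (450.24 + 3532.1 + 121.99)
    = 187853 / 4104.3 ≈ 45.77 °C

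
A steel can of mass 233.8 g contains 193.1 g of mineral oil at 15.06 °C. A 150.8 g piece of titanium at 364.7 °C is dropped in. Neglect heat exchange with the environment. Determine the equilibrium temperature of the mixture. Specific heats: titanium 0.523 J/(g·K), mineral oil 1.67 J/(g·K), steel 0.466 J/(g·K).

T_f ≈ 69.1 °C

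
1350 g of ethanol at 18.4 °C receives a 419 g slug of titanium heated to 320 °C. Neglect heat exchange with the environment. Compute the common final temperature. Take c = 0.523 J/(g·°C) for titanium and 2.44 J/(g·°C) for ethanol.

T_f ≈ 37.2 °C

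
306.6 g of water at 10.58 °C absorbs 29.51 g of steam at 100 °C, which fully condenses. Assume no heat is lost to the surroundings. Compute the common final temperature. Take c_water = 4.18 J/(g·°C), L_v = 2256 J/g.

Energy conservation, ΣQ = 0:
latent heat released on condensation: 29.51×2256 = 66575
  condensate cools 100→T: 29.51×4.18×(T − 100) = 123.35(T − 100)
  original water: 1281.6(T − 10.58)
1404.9 T = 66575 + 12335 + 13559 = 92469
T ≈ 65.82 °C — below 100 °C, confirming all the steam condensed.

T_f ≈ 65.8 °C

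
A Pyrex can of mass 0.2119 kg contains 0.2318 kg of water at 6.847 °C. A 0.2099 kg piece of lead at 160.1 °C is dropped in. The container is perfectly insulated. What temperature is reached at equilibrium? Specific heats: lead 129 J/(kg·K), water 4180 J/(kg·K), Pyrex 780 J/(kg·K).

Taking heat into each body as positive, Σ m c ΔT = 0:
0.2099*129*(T − 160.1) + 0.2318*4180*(T − 6.847) + 0.2119*780*(T − 6.847) = 0
1161.3 T = 12101
T = 12101/1161.3 ≈ 10.42 °C

T_f ≈ 10.4 °C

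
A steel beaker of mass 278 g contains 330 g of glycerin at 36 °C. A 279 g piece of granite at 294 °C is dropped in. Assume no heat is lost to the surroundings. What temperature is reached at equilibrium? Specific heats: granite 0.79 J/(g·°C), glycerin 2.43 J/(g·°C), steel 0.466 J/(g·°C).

T_f ≈ 85.4 °C

T_f is the heat-capacity-weighted average of the initial temperatures:
T_f = (220.41·294 + 801.9·36 + 129.55·36) / (220.41 + 801.9 + 129.55)
    = 98333 / 1151.9 ≈ 85.37 °C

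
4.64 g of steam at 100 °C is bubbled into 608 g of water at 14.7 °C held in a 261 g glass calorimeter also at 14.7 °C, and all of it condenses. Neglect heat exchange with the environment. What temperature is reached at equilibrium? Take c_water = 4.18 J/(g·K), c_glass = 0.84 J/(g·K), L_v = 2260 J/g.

T_f ≈ 19.1 °C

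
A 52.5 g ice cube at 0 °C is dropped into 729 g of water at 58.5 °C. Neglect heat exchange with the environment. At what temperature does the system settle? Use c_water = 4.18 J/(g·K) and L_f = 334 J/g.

Energy balance with sensible and latent terms:
fusion: m_ice L_f = 52.5×334 = 17535
  warm the meltwater: 219.45 T
  water cools: 729×4.18×(T − 58.5) = 3047.2(T − 58.5)
3266.7 T = 178262 − 17535 = 160727
T ≈ 49.20 °C — above 0 °C, consistent with complete melting.

T_f ≈ 49.2 °C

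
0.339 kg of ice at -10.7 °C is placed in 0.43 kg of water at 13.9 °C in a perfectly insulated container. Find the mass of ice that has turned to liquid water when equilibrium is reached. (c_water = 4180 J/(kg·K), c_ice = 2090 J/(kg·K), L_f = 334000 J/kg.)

m_melted ≈ 0.0521 kg

Water can give up m c ΔT = 0.43·4180·13.9 = 24984 J before reaching 0 °C.
Warming the ice to 0 °C takes 0.339·2090·10.7 = 7581.1 J, leaving 17403 J for melting.
To melt every bit of ice: 0.339·334000 = 113226 J.
Since 17403 < 113226 J, not all the ice melts; equilibrium is at 0 °C.
m_melt = 17403 / L_f = 0.0521 kg.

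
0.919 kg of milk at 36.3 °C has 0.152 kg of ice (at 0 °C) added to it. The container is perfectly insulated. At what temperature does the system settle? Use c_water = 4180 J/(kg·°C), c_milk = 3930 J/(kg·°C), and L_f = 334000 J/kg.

T_f ≈ 18.9 °C

Energy balance with sensible and latent terms:
melt ice: 0.152·334000 = 50768
  meltwater 0→T: 0.152·4180·T = 635.36 T
  milk cools: 0.919·3930·(T − 36.3) = 3611.7(T − 36.3)
4247 T = 131104 − 50768 = 80336
T ≈ 18.92 °C — above 0 °C, consistent with complete melting.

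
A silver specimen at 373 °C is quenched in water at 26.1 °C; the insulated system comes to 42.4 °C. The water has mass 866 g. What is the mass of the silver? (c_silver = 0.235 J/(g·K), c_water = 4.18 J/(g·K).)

|Q_silver| = |Q_water|:
m×0.235×(373 − 42.4) = 866×4.18×(42.4 − 26.1)
77.69 m = 59004  ⇒  m ≈ 759.5 g

m ≈ 759 g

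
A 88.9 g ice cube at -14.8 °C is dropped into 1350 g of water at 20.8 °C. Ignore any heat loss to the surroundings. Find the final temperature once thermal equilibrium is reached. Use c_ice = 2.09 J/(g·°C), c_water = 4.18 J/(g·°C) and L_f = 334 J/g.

Conservation of energy gives ΣQ = 0:
ice -14.8→0 °C: 88.9·2.09·14.8 = 2749.9; melt ice: 88.9·334 = 29693; meltwater 0→T: 88.9·4.18·T = 371.6 T; water cools: 1350·4.18·(T − 20.8) = 5643(T − 20.8)
6014.6 T = 117374 − 32442 = 84932
T ≈ 14.12 °C — above 0 °C, consistent with complete melting.

T_f ≈ 14.1 °C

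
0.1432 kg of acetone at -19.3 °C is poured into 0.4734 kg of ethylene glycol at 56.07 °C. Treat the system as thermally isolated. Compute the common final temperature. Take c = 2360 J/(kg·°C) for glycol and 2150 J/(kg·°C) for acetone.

T_f ≈ 39.8 °C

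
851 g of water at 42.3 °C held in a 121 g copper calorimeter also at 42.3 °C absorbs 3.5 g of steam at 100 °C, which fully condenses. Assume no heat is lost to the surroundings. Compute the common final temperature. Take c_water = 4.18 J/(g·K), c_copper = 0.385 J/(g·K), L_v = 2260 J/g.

Conservation of energy gives ΣQ = 0:
condense steam: −3.5·2260 = −7910; condensate cools 100→T: 3.5·4.18·(T − 100) = 14.63(T − 100); water warms: 851·4.18·(T − 42.3) = 3557.2(T − 42.3); copper cup: 121·0.385·(T − 42.3) = 46.59(T − 42.3)
3618.4 T = 7910 + 1463 + 152439 = 161812
T ≈ 44.72 °C (< 100 °C, so full condensation is consistent).

T_f ≈ 44.7 °C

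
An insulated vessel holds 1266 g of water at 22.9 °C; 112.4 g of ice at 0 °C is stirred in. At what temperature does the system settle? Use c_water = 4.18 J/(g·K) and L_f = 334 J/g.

Sum of m c ΔT and latent-heat terms is zero:
fusion: m_ice L_f = 112.4·334 = 37542; warm the meltwater: 469.83 T; water: 5291.9(T − 22.9)
5761.7 T = 121184 − 37542 = 83642
T ≈ 14.52 °C — above 0 °C, consistent with complete melting.

T_f ≈ 14.5 °C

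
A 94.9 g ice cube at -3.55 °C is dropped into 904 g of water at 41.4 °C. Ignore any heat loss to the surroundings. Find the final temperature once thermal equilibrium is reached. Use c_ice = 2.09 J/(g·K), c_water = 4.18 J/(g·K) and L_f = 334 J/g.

T_f ≈ 29.7 °C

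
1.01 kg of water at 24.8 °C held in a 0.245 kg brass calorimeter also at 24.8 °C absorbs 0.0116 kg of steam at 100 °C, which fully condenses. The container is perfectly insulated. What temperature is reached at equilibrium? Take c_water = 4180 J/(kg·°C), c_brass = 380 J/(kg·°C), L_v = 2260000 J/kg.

T_f ≈ 31.6 °C

Conservation of energy gives ΣQ = 0:
steam→water at 100 °C releases m L_v = 0.0116×2260000 = 26216
  condensate cools 100→T: 0.0116×4180×(T − 100) = 48.49(T − 100)
  water warms: 1.01×4180×(T − 24.8) = 4221.8(T − 24.8)
  cup: 93.1(T − 24.8)
4363.4 T = 26216 + 4848.8 + 107010 = 138074
T ≈ 31.64 °C — below 100 °C, confirming all the steam condensed.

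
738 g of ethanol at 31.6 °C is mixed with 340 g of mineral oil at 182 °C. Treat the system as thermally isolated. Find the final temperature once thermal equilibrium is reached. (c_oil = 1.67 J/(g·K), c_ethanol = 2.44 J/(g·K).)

Heat gained plus heat lost sum to zero:
340·1.67·(T − 182) + 738·2.44·(T − 31.6) = 0
(567.8 + 1800.7) T = 567.8·182 + 1800.7·31.6
T = 160242/2368.5 ≈ 67.66 °C

T_f ≈ 67.7 °C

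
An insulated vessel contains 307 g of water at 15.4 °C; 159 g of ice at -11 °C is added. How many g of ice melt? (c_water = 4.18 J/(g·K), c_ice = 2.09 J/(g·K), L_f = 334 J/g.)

Heat available from the water dropping to 0 °C: 307·4.18·15.4 = 19762 J.
Warming the ice to 0 °C takes 159·2.09·11 = 3655.4 J, leaving 16107 J for melting.
To melt every bit of ice: 159·334 = 53106 J.
16107 J < 53106 J, so only part of the ice melts and the system sits at 0 °C.
m_melted·334 = 16107  ⇒  m_melted ≈ 48.22 g.

m_melted ≈ 48.2 g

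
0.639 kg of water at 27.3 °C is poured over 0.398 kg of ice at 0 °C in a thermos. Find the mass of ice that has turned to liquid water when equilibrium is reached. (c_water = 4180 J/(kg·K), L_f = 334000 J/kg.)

m_melted ≈ 0.218 kg

Heat available from the water dropping to 0 °C: 0.639·4180·27.3 = 72919 J.
Melting all 0.398 kg of ice would need 0.398·334000 = 132932 J.
72919 J < 132932 J, so only part of the ice melts and the system sits at 0 °C.
m_melted·334000 = 72919  ⇒  m_melted ≈ 0.2183 kg.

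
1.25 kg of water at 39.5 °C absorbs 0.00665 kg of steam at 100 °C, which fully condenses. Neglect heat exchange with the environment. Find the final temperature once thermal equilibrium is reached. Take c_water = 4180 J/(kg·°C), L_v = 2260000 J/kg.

T_f ≈ 42.7 °C

Net heat exchanged in the isolated system is zero:
condense steam: −0.00665×2260000 = −15029
  condensed water 100 °C→T: 27.8(T − 100)
  water warms: 1.25×4180×(T − 39.5) = 5225(T − 39.5)
5252.8 T = 15029 + 2779.7 + 206388 = 224196
T ≈ 42.68 °C — below 100 °C, confirming all the steam condensed.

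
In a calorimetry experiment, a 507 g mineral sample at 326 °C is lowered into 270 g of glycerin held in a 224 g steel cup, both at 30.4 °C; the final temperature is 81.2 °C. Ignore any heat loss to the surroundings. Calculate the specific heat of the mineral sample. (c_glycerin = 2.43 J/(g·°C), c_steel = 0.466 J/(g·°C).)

c ≈ 0.311 J/(g·°C)

Let T be the final temperature. ΣQ_i = 0:
507×c×(81.2 − 326) + 270×2.43×(81.2 − 30.4) + 224×0.466×(81.2 − 30.4) = 0
-124114 c = -38633
c = -38633/-124114 ≈ 0.3113 J/(g·°C)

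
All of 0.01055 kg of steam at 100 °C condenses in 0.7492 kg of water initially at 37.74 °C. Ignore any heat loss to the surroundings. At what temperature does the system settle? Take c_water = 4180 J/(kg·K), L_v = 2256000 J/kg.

T_f ≈ 46.1 °C

Conservation of energy gives ΣQ = 0:
steam→water at 100 °C releases m L_v = 0.01055·2256000 = 23801
  condensate cools 100→T: 0.01055·4180·(T − 100) = 44.1(T − 100)
  water warms: 0.7492·4180·(T − 37.74) = 3131.7(T − 37.74)
3175.8 T = 23801 + 4409.9 + 118189 = 146399
T ≈ 46.10 °C — below 100 °C, confirming all the steam condensed.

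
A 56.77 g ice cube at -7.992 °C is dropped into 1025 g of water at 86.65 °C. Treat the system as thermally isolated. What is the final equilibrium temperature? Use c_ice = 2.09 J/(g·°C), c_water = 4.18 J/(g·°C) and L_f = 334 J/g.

Energy conservation, ΣQ = 0:
warm ice to 0 °C: 56.77×2.09×(0 − (-7.992)) = 948.25
  melt ice: 56.77×334 = 18961
  warm the meltwater: 237.3 T
  water: 4284.5(T − 86.65)
4521.8 T = 371252 − 19909 = 351342
T ≈ 77.70 °C. Since T > 0 °C, the all-ice-melts assumption holds.

T_f ≈ 77.7 °C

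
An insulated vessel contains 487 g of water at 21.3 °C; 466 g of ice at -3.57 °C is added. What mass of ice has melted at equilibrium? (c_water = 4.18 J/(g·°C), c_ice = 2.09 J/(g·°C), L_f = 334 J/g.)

Water can give up m c ΔT = 487×4.18×21.3 = 43360 J before reaching 0 °C.
Of that, 466×2.09×3.57 = 3477 J goes to bring the ice to 0 °C, leaving 39883 J.
To melt every bit of ice: 466×334 = 155644 J.
Since 39883 < 155644 J, not all the ice melts; equilibrium is at 0 °C.
Mass melted = 39883/334 ≈ 119.4 g.

m_melted ≈ 119 g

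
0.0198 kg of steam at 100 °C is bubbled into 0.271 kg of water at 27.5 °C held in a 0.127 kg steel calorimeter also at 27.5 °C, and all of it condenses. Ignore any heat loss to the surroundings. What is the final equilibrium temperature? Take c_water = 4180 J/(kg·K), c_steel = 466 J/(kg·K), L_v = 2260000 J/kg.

Energy balance with sensible and latent terms:
steam→water at 100 °C releases m L_v = 0.0198·2260000 = 44748; condensate cools 100→T: 0.0198·4180·(T − 100) = 82.76(T − 100); original water: 1132.8(T − 27.5); cup: 59.18(T − 27.5)
1274.7 T = 44748 + 8276.4 + 32779 = 85803
T ≈ 67.31 °C — below 100 °C, confirming all the steam condensed.

T_f ≈ 67.3 °C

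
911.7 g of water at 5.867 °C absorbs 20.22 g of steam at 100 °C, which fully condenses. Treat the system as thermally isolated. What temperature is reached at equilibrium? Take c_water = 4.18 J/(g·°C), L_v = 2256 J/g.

T_f ≈ 19.6 °C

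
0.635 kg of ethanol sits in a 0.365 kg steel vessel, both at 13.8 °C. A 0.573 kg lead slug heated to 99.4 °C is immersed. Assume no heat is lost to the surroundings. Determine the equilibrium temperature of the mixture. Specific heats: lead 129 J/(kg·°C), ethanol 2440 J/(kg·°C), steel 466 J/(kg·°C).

Conservation of energy gives ΣQ = 0:
0.573×129×(T − 99.4) + 0.635×2440×(T − 13.8) + 0.365×466×(T − 13.8) = 0
1793.4 T = 31076
T = 31076/1793.4 ≈ 17.33 °C

T_f ≈ 17.3 °C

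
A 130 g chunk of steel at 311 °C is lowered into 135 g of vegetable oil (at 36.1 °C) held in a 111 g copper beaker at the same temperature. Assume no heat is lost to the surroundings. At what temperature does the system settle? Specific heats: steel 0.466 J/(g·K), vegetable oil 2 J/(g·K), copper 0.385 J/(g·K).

T_f ≈ 80.7 °C

Setting the total heat transfer to zero:
130×0.466×(T − 311) + 135×2×(T − 36.1) + 111×0.385×(T − 36.1) = 0
60.58(T − 311) + 270(T − 36.1) + 42.73(T − 36.1) = 0
(60.58 + 270 + 42.73) T = 60.58×311 + 270×36.1 + 42.73×36.1
T = 30130/373.31 ≈ 80.71 °C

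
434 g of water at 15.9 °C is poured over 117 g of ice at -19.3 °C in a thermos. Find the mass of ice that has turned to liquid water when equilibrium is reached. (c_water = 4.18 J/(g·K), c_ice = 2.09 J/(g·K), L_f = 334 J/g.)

m_melted ≈ 72.2 g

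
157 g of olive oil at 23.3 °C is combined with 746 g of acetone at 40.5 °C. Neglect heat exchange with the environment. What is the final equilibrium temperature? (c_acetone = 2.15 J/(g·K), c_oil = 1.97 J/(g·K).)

T_f ≈ 37.7 °C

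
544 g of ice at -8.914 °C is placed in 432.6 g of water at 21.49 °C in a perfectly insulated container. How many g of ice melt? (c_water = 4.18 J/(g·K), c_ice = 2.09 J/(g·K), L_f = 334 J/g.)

m_melted ≈ 86 g

Cooling the water to 0 °C releases 432.6·4.18·21.49 = 38860 J.
Warming the ice to 0 °C takes 544·2.09·8.914 = 10135 J, leaving 28725 J for melting.
Melting all 544 g of ice would need 544·334 = 181696 J.
Since 28725 < 181696 J, not all the ice melts; equilibrium is at 0 °C.
m_melted·334 = 28725  ⇒  m_melted ≈ 86 g.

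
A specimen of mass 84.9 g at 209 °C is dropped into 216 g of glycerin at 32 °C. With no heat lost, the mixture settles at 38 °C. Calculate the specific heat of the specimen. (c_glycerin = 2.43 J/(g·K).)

Taking heat into each body as positive, Σ m c ΔT = 0:
84.9×c×(38 − 209) + 216×2.43×(38 − 32) = 0
-14518 c = -3149.3
c = -3149.3/-14518 ≈ 0.2169 J/(g·K)

c ≈ 0.217 J/(g·K)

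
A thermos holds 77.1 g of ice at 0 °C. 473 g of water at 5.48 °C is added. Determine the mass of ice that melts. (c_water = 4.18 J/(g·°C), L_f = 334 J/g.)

m_melted ≈ 32.4 g

Cooling the water to 0 °C releases 473·4.18·5.48 = 10835 J.
Melting all 77.1 g of ice would need 77.1·334 = 25751 J.
Since 10835 < 25751 J, not all the ice melts; equilibrium is at 0 °C.
Mass melted = 10835/334 ≈ 32.44 g.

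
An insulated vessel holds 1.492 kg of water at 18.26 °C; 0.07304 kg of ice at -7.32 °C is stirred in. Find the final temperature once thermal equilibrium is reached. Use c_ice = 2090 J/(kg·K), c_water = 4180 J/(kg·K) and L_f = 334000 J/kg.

Heat gained plus heat lost sum to zero:
warm ice to 0 °C: 0.07304×2090×(0 − (-7.32)) = 1117.4
  melt ice: 0.07304×334000 = 24395
  warm the meltwater: 305.31 T
  water: 6236.6(T − 18.26)
6541.9 T = 113880 − 25513 = 88367
T ≈ 13.51 °C. Since T > 0 °C, the all-ice-melts assumption holds.

T_f ≈ 13.5 °C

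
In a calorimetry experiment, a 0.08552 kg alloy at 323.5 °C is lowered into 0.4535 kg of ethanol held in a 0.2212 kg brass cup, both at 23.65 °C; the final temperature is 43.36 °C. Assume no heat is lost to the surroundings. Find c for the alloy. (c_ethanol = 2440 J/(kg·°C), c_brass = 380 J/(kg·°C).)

c ≈ 980 J/(kg·°C)

Setting the total heat transfer to zero:
0.08552×c×(43.36 − 323.5) + 0.4535×2440×(43.36 − 23.65) + 0.2212×380×(43.36 − 23.65) = 0
-23.96 c = -23467
c = -23467/-23.96 ≈ 979.5 J/(kg·°C)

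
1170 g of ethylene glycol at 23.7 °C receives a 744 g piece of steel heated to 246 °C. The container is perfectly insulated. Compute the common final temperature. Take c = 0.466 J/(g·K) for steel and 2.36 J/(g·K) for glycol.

Net heat exchanged in the isolated system is zero:
744×0.466×(T − 246) + 1170×2.36×(T − 23.7) = 0
(346.7 + 2761.2) T = 346.7×246 + 2761.2×23.7
T = 150730 / 3107.9 = 48.5 °C

T_f ≈ 48.5 °C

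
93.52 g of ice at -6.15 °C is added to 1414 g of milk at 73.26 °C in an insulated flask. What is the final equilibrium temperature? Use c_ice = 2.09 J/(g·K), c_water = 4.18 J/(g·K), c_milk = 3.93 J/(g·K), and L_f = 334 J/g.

T_f ≈ 63.0 °C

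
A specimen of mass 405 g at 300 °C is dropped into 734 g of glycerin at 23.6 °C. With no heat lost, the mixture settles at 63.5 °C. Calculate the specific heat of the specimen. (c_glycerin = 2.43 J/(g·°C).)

c ≈ 0.743 J/(g·°C)

Heat lost by the specimen = heat gained by the glycerin:
405·c·(300 − 63.5) = 734·2.43·(63.5 − 23.6)
95782 c = 71166  ⇒  c ≈ 0.743 J/(g·°C)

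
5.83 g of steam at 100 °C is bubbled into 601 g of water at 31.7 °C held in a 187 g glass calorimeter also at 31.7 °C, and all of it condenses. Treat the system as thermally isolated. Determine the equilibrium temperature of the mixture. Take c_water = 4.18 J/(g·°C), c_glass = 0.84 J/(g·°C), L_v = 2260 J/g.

Energy balance with sensible and latent terms:
latent heat released on condensation: 5.83×2260 = 13176; condensate cools 100→T: 5.83×4.18×(T − 100) = 24.37(T − 100); original water: 2512.2(T − 31.7); glass cup: 187×0.84×(T − 31.7) = 157.08(T − 31.7)
2693.6 T = 13176 + 2436.9 + 84616 = 100228
T ≈ 37.21 °C, under the boiling point, so the assumption holds.

T_f ≈ 37.2 °C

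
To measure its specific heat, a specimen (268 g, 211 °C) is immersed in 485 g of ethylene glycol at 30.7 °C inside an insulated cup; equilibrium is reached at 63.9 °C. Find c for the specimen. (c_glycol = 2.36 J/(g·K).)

Heat lost by the specimen = heat gained by the glycol:
268×c×(211 − 63.9) = 485×2.36×(63.9 − 30.7)
39423 c = 38001  ⇒  c ≈ 0.9639 J/(g·K)

c ≈ 0.964 J/(g·K)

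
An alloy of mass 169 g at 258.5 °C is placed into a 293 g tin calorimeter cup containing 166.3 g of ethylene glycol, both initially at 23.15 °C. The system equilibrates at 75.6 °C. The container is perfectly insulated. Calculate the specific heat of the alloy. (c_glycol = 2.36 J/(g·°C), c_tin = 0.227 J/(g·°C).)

c ≈ 0.779 J/(g·°C)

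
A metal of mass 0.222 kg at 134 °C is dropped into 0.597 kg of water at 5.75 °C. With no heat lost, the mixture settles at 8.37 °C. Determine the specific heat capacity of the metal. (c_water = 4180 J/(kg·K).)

Heat lost by the metal = heat gained by the water:
0.222·c·(134 − 8.37) = 0.597·4180·(8.37 − 5.75)
27.89 c = 6538.1  ⇒  c ≈ 234.4 J/(kg·K)

c ≈ 234 J/(kg·K)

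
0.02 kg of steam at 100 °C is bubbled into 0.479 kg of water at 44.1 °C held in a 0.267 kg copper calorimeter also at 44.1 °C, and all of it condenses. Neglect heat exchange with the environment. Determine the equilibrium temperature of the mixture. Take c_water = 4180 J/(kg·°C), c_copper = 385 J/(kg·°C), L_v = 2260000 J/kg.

T_f ≈ 66.9 °C

Energy conservation, ΣQ = 0:
latent heat released on condensation: 0.02·2260000 = 45200; condensed water 100 °C→T: 83.6(T − 100); water warms: 0.479·4180·(T − 44.1) = 2002.2(T − 44.1); cup: 102.8(T − 44.1)
2188.6 T = 45200 + 8360 + 92831 = 146391
T ≈ 66.89 °C, under the boiling point, so the assumption holds.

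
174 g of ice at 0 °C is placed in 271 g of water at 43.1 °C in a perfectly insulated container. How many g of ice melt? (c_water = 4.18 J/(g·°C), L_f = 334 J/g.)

m_melted ≈ 146 g

Water can give up m c ΔT = 271·4.18·43.1 = 48823 J before reaching 0 °C.
Melting all 174 g of ice would need 174·334 = 58116 J.
Since 48823 < 58116 J, not all the ice melts; equilibrium is at 0 °C.
Mass melted = 48823/334 ≈ 146.2 g.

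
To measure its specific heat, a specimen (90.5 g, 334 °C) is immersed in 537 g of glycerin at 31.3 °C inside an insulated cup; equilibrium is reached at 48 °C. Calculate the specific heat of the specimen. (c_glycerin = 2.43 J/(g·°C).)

c ≈ 0.842 J/(g·°C)

m_s c (T_s − T_f) = m_glycerin c_glycerin (T_f − T_0):
90.5·c·(334 − 48) = 537·2.43·(48 − 31.3)
25883 c = 21792  ⇒  c ≈ 0.8419 J/(g·°C)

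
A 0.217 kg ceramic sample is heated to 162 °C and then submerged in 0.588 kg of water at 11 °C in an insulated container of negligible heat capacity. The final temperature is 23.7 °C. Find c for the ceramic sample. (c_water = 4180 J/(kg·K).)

Setting the total heat transfer to zero:
0.217·c·(23.7 − 162) + 0.588·4180·(23.7 − 11) = 0
-30.01 c = -31215
c = -31215/-30.01 ≈ 1040 J/(kg·K)

c ≈ 1040 J/(kg·K)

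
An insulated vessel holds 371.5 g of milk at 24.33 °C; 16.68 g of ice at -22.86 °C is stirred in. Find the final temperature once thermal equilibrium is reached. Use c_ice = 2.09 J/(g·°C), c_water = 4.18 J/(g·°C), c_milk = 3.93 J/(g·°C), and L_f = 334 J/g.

Sum of m c ΔT and latent-heat terms is zero:
ice -22.86→0 °C: 16.68·2.09·22.86 = 796.93; melt ice: 16.68·334 = 5571.1; warm the meltwater: 69.72 T; milk cools: 371.5·3.93·(T − 24.33) = 1460(T − 24.33)
1529.7 T = 35522 − 6368 = 29154
T ≈ 19.06 °C. Since T > 0 °C, the all-ice-melts assumption holds.

T_f ≈ 19.1 °C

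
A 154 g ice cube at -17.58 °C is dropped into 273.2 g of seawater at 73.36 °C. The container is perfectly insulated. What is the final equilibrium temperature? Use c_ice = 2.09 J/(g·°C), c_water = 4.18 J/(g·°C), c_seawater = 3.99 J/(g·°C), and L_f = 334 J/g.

Heat gained plus heat lost sum to zero:
warm ice to 0 °C: 154×2.09×(0 − (-17.58)) = 5658.3; fusion: m_ice L_f = 154×334 = 51436; warm the meltwater: 643.72 T; seawater: 1090.1(T − 73.36)
1733.8 T = 79967 − 57094 = 22873
T ≈ 13.19 °C (positive, so assuming full melt was valid).

T_f ≈ 13.2 °C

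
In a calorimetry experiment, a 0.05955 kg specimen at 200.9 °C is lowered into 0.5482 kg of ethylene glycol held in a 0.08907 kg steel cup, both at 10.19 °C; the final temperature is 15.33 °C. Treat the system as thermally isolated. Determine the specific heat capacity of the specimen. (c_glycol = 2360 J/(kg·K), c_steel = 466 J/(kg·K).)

c ≈ 621 J/(kg·K)

Setting the total heat transfer to zero:
0.05955×c×(15.33 − 200.9) + 0.5482×2360×(15.33 − 10.19) + 0.08907×466×(15.33 − 10.19) = 0
-11.05 c = -6863.2
c = -6863.2/-11.05 ≈ 621.1 J/(kg·K)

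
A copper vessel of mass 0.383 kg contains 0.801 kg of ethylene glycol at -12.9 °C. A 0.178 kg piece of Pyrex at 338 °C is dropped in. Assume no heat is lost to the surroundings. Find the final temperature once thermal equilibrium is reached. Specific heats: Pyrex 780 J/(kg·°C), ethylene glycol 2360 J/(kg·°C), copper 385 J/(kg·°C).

With ΣQ=0 the equilibrium temperature is the m·c-weighted mean:
T_f = (138.84·338 + 1890.4·(-12.9) + 147.46·(-12.9)) / (138.84 + 1890.4 + 147.46)
    = 20640 / 2176.7 ≈ 9.48 °C

T_f ≈ 9.5 °C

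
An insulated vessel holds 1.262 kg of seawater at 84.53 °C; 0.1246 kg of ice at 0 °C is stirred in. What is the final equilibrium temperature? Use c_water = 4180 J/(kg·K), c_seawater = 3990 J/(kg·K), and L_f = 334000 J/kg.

Energy conservation, ΣQ = 0:
melt ice: 0.1246×334000 = 41616; warm the meltwater: 520.83 T; seawater: 5035.4(T − 84.53)
5556.2 T = 425641 − 41616 = 384024
T ≈ 69.12 °C — above 0 °C, consistent with complete melting.

T_f ≈ 69.1 °C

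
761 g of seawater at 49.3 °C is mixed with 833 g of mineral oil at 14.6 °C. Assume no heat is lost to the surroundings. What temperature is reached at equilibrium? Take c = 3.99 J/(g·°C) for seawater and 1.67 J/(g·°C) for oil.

Set heat shed by the hot body equal to heat absorbed by the cold body:
761·3.99·(49.3 − T) = 833·1.67·(T − 14.6)
3036.4(49.3 − T) = 1391.1(T − 14.6)
4427.5 T = 170004  ⇒  T ≈ 38.40 °C

T_f ≈ 38.4 °C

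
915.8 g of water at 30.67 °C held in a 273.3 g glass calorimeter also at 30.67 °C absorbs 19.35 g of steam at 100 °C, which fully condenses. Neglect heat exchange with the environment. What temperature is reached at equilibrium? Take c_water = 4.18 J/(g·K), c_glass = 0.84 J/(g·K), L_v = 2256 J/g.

Heat gained plus heat lost sum to zero:
latent heat released on condensation: 19.35×2256 = 43654
  condensed water 100 °C→T: 80.88(T − 100)
  original water: 3828(T − 30.67)
  glass cup: 273.3×0.84×(T − 30.67) = 229.57(T − 30.67)
4138.5 T = 43654 + 8088.3 + 124447 = 176189
T ≈ 42.57 °C, under the boiling point, so the assumption holds.

T_f ≈ 42.6 °C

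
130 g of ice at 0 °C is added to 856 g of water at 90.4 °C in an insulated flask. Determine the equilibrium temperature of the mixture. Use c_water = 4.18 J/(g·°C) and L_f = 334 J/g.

Taking heat into each body as positive, Σ m c ΔT = 0:
latent heat to melt: 130×334 = 43420
  warm the meltwater: 543.4 T
  water: 3578.1(T − 90.4)
4121.5 T = 323458 − 43420 = 280038
T ≈ 67.95 °C — above 0 °C, consistent with complete melting.

T_f ≈ 67.9 °C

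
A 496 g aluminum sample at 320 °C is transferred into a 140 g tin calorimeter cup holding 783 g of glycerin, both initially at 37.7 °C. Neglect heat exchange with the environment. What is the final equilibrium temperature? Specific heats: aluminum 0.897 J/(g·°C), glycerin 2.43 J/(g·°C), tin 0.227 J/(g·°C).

T_f ≈ 90.5 °C

Net heat exchanged in the isolated system is zero:
496·0.897·(T − 320) + 783·2.43·(T − 37.7) + 140·0.227·(T − 37.7) = 0
(444.91 + 1902.7 + 31.78) T = 444.91·320 + 1902.7·37.7 + 31.78·37.7
T ≈ 90.49 °C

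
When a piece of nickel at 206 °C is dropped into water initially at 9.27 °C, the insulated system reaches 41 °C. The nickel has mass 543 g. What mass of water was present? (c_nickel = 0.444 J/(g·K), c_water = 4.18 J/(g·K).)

Heat lost by the nickel = heat gained by the water:
543×0.444×(206 − 41) = m×4.18×(41 − 9.27)
132.63 m = 39780  ⇒  m ≈ 299.9 g

m ≈ 300 g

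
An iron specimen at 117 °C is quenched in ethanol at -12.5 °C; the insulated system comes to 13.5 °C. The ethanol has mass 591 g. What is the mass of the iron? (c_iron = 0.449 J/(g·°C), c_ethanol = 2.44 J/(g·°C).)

m ≈ 807 g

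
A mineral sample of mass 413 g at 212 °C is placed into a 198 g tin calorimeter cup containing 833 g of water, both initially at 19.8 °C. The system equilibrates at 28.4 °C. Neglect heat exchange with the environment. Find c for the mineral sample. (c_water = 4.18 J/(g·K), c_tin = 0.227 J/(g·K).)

Energy conservation, ΣQ = 0:
413×c×(28.4 − 212) + 833×4.18×(28.4 − 19.8) + 198×0.227×(28.4 − 19.8) = 0
-75827 c = -30331
c = -30331/-75827 ≈ 0.4 J/(g·K)

c ≈ 0.4 J/(g·K)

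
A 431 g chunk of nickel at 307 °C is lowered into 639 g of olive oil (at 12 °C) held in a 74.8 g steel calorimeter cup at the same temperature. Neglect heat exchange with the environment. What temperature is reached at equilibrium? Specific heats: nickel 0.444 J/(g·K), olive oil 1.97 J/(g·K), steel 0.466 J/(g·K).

With ΣQ=0 the equilibrium temperature is the m·c-weighted mean:
T_f = (191.36·307 + 1258.8·12 + 34.86·12) / (191.36 + 1258.8 + 34.86)
    = 74273 / 1485.1 ≈ 50.01 °C

T_f ≈ 50.0 °C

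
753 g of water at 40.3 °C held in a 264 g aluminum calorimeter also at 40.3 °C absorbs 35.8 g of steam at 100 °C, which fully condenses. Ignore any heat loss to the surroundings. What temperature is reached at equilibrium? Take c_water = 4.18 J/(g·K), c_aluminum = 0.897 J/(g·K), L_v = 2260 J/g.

Sum of m c ΔT and latent-heat terms is zero:
latent heat released on condensation: 35.8·2260 = 80908
  condensate cools 100→T: 35.8·4.18·(T − 100) = 149.64(T − 100)
  original water: 3147.5(T − 40.3)
  cup: 236.81(T − 40.3)
3534 T = 80908 + 14964 + 136389 = 232262
T ≈ 65.72 °C — below 100 °C, confirming all the steam condensed.

T_f ≈ 65.7 °C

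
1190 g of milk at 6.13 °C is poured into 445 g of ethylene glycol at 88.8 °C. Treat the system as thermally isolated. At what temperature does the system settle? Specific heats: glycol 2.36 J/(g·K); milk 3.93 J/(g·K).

Heat gained plus heat lost sum to zero:
445*2.36*(T − 88.8) + 1190*3.93*(T − 6.13) = 0
1050.2(T − 88.8) + 4676.7(T − 6.13) = 0
(1050.2 + 4676.7) T = 1050.2*88.8 + 4676.7*6.13
T ≈ 21.29 °C

T_f ≈ 21.3 °C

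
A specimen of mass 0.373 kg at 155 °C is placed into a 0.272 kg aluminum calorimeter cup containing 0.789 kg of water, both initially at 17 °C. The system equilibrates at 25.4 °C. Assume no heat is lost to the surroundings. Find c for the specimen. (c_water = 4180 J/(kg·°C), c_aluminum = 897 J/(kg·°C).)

c ≈ 615 J/(kg·°C)

Conservation of energy gives ΣQ = 0:
0.373×c×(25.4 − 155) + 0.789×4180×(25.4 − 17) + 0.272×897×(25.4 − 17) = 0
-48.34 c = -29753
c = -29753/-48.34 ≈ 615.5 J/(kg·°C)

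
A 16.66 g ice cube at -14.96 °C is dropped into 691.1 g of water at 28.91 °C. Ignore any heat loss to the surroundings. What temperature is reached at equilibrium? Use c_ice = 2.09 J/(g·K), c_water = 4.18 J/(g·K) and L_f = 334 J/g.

T_f ≈ 26.2 °C

Let T be the final temperature. ΣQ_i = 0:
ice -14.96→0 °C: 16.66×2.09×14.96 = 520.9
  latent heat to melt: 16.66×334 = 5564.4
  warm the meltwater: 69.64 T
  water: 2888.8(T − 28.91)
2958.4 T = 83515 − 6085.3 = 77430
T ≈ 26.17 °C. Since T > 0 °C, the all-ice-melts assumption holds.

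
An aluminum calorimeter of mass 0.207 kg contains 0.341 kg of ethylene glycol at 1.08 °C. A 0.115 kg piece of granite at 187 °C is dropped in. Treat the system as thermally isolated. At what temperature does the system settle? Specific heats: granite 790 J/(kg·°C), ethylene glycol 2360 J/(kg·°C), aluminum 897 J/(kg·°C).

Conservation of energy gives ΣQ = 0:
0.115·790·(T − 187) + 0.341·2360·(T − 1.08) + 0.207·897·(T − 1.08) = 0
90.85(T − 187) + 804.76(T − 1.08) + 185.68(T − 1.08) = 0
1081.3 T = 18059
T = 18059 / 1081.3 = 16.7 °C

T_f ≈ 16.7 °C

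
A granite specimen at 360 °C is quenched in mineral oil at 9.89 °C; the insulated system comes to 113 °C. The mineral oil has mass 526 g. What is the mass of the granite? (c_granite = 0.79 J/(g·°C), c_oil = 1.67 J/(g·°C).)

Let T be the final temperature. ΣQ_i = 0:
m·0.79·(113 − 360) + 526·1.67·(113 − 9.89) = 0
-195.13 m = -90574
m = -90574/-195.13 ≈ 464.2 g

m ≈ 464 g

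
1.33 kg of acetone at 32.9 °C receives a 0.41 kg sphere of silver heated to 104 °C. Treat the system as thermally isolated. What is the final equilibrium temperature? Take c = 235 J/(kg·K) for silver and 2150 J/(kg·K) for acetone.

T_f ≈ 35.2 °C

With ΣQ=0 the equilibrium temperature is the m·c-weighted mean:
T_f = (96.35×104 + 2859.5×32.9) / (96.35 + 2859.5)
    = 104098 / 2955.8 ≈ 35.22 °C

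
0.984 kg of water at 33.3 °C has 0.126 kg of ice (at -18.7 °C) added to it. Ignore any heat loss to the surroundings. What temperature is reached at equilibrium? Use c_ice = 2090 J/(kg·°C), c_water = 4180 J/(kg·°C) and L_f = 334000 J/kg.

Conservation of energy gives ΣQ = 0:
warm ice to 0 °C: 0.126·2090·(0 − (-18.7)) = 4924.5
  latent heat to melt: 0.126·334000 = 42084
  warm the meltwater: 526.68 T
  water cools: 0.984·4180·(T − 33.3) = 4113.1(T − 33.3)
4639.8 T = 136967 − 47008 = 89958
T ≈ 19.39 °C. Since T > 0 °C, the all-ice-melts assumption holds.

T_f ≈ 19.4 °C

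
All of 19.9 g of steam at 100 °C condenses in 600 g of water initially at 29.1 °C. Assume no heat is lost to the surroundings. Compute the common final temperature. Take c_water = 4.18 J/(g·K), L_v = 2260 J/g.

T_f ≈ 48.7 °C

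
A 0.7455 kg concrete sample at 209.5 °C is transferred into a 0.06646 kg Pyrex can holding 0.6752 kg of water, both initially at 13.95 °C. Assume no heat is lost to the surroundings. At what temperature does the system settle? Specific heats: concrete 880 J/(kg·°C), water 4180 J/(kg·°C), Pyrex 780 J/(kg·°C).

Setting the total heat transfer to zero:
0.7455*880*(T − 209.5) + 0.6752*4180*(T − 13.95) + 0.06646*780*(T − 13.95) = 0
656.04(T − 209.5) + 2822.3(T − 13.95) + 51.84(T − 13.95) = 0
3530.2 T = 177535
T = 177535 / 3530.2 = 50.3 °C

T_f ≈ 50.3 °C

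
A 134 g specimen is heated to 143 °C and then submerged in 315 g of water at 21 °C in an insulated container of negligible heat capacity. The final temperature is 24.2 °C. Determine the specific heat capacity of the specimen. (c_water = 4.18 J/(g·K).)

Taking heat into each body as positive, Σ m c ΔT = 0:
134·c·(24.2 − 143) + 315·4.18·(24.2 − 21) = 0
-15919 c = -4213.4
c = -4213.4/-15919 ≈ 0.2647 J/(g·K)

c ≈ 0.265 J/(g·K)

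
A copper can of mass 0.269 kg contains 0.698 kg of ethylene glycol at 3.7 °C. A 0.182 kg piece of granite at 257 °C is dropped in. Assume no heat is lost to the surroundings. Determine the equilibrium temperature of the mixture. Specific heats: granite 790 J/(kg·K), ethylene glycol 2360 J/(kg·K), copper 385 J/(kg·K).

T_f is the heat-capacity-weighted average of the initial temperatures:
T_f = (143.78×257 + 1647.3×3.7 + 103.57×3.7) / (143.78 + 1647.3 + 103.57)
    = 43430 / 1894.6 ≈ 22.92 °C

T_f ≈ 22.9 °C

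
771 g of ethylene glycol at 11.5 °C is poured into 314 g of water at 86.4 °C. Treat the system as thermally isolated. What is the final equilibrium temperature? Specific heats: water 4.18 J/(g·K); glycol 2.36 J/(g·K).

T_f ≈ 42.9 °C

Heat gained plus heat lost sum to zero:
314·4.18·(T − 86.4) + 771·2.36·(T − 11.5) = 0
1312.5(T − 86.4) + 1819.6(T − 11.5) = 0
(1312.5 + 1819.6) T = 1312.5·86.4 + 1819.6·11.5
T ≈ 42.89 °C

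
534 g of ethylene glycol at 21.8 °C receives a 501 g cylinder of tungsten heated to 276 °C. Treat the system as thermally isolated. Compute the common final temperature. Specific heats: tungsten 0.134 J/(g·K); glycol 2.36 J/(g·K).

T_f ≈ 34.7 °C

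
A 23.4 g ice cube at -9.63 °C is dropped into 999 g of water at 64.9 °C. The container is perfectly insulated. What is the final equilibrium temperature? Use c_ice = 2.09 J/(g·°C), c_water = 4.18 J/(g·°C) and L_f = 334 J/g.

T_f ≈ 61.5 °C

Net heat exchanged in the isolated system is zero:
warm ice to 0 °C: 23.4×2.09×(0 − (-9.63)) = 470.96; latent heat to melt: 23.4×334 = 7815.6; warm the meltwater: 97.81 T; water: 4175.8(T − 64.9)
4273.6 T = 271011 − 8286.6 = 262724
T ≈ 61.48 °C — above 0 °C, consistent with complete melting.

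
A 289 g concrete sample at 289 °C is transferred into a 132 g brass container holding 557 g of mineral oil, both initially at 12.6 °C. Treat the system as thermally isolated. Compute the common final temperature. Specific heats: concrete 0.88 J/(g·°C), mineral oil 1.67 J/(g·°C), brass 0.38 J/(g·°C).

Energy conservation, ΣQ = 0:
289×0.88×(T − 289) + 557×1.67×(T − 12.6) + 132×0.38×(T − 12.6) = 0
1234.7 T = 85851
T ≈ 69.53 °C

T_f ≈ 69.5 °C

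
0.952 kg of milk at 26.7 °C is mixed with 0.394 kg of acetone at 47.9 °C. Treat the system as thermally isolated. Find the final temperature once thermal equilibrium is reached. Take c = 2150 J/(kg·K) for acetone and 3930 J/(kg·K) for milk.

Energy conservation, ΣQ = 0:
0.394×2150×(T − 47.9) + 0.952×3930×(T − 26.7) = 0
4588.5 T = 140470
T = 140470/4588.5 ≈ 30.61 °C

T_f ≈ 30.6 °C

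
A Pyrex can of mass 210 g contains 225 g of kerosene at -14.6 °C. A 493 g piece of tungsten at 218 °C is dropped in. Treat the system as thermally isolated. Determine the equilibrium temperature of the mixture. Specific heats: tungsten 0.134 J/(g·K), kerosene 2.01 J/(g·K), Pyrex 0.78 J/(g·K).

Energy conservation, ΣQ = 0:
493×0.134×(T − 218) + 225×2.01×(T − (-14.6)) + 210×0.78×(T − (-14.6)) = 0
66.06(T − 218) + 452.25(T − (-14.6)) + 163.8(T − (-14.6)) = 0
682.11 T = 5407.2
T = 5407.2 / 682.11 = 7.93 °C

T_f ≈ 7.9 °C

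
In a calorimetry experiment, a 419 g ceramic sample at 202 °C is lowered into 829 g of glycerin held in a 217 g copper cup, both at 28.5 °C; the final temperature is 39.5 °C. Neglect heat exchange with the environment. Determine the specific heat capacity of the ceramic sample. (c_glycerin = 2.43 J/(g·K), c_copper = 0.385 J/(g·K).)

Heat gained plus heat lost sum to zero:
419·c·(39.5 − 202) + 829·2.43·(39.5 − 28.5) + 217·0.385·(39.5 − 28.5) = 0
-68088 c = -23078
c = -23078/-68088 ≈ 0.3389 J/(g·K)

c ≈ 0.339 J/(g·K)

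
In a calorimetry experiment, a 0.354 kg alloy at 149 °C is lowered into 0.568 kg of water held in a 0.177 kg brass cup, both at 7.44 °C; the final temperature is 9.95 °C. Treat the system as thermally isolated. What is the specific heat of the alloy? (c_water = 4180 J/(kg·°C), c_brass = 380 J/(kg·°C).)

c ≈ 124 J/(kg·°C)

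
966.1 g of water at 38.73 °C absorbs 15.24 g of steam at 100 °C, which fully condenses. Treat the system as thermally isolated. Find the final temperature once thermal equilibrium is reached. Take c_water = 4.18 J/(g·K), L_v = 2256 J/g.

T_f ≈ 48.1 °C

Sum of m c ΔT and latent-heat terms is zero:
steam→water at 100 °C releases m L_v = 15.24·2256 = 34381
  condensate cools 100→T: 15.24·4.18·(T − 100) = 63.7(T − 100)
  original water: 4038.3(T − 38.73)
4102 T = 34381 + 6370.3 + 156403 = 197155
T ≈ 48.06 °C (< 100 °C, so full condensation is consistent).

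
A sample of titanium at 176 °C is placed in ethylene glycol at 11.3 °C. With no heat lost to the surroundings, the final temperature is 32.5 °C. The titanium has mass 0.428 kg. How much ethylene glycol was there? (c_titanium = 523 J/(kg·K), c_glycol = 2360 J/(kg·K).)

Net heat exchanged in the isolated system is zero:
0.428×523×(32.5 − 176) + m×2360×(32.5 − 11.3) = 0
50032 m = 32122
m = 32122/50032 ≈ 0.642 kg

m ≈ 0.642 kg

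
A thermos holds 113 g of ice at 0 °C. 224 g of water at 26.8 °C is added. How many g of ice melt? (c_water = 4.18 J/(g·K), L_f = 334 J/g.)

Water can give up m c ΔT = 224·4.18·26.8 = 25093 J before reaching 0 °C.
Melting all 113 g of ice would need 113·334 = 37742 J.
That's not enough to melt it all — equilibrium is at 0 °C with ice remaining.
m_melt = 25093 / L_f = 75.13 g.

m_melted ≈ 75.1 g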